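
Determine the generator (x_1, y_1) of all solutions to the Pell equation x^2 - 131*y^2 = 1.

(x, y) = (10610, 927)

First expand sqrt(131) as a continued fraction. With x_i = (sqrt(131) + m_i)/d_i and (m_0, d_0) = (0, 1): a_0 = floor(sqrt(131)) = 11, since 11^2 = 121 <= 131 < 144 = 12^2.
Iterate m_{i+1} = d_i*a_i - m_i, d_{i+1} = (131 - m_{i+1}^2)/d_i, a_{i+1} = floor((a_0 + m_{i+1})/d_{i+1}):
  m_1 = 1*11 - 0 = 11, d_1 = (131 - 11^2)/1 = 10/1 = 10, a_1 = floor((11 + 11)/10) = 2.
  m_2 = 10*2 - 11 = 9, d_2 = (131 - 9^2)/10 = 50/10 = 5, a_2 = floor((11 + 9)/5) = 4.
  m_3 = 5*4 - 9 = 11, d_3 = (131 - 11^2)/5 = 10/5 = 2, a_3 = floor((11 + 11)/2) = 11.
  m_4 = 2*11 - 11 = 11, d_4 = (131 - 11^2)/2 = 10/2 = 5, a_4 = floor((11 + 11)/5) = 4.
  m_5 = 5*4 - 11 = 9, d_5 = (131 - 9^2)/5 = 50/5 = 10, a_5 = floor((11 + 9)/10) = 2.
  m_6 = 10*2 - 9 = 11, d_6 = (131 - 11^2)/10 = 10/10 = 1, a_6 = floor((11 + 11)/1) = 22.
  m_7 = 1*22 - 11 = 11, d_7 = (131 - 11^2)/1 = 10/1 = 10: (m_7, d_7) = (m_1, d_1) = (11, 10), so from here the quotients repeat a_1, ..., a_6; the period length is 6.
So sqrt(131) = [11; (2, 4, 11, 4, 2, 22)] with period length k = 6.
k is even, so the fundamental solution of x^2 - 131y^2 = 1 is (p_{k-1}, q_{k-1}) = (p_5, q_5); compute convergents through index 5.
Convergents (p_i = a_i*p_{i-1} + p_{i-2}, q_i = a_i*q_{i-1} + q_{i-2} with p_{-2}=0, p_{-1}=1, q_{-2}=1, q_{-1}=0):
  i=0: a_0=11, p_0 = 11*1 + 0 = 11, q_0 = 11*0 + 1 = 1.
  i=1: a_1=2, p_1 = 2*11 + 1 = 23, q_1 = 2*1 + 0 = 2.
  i=2: a_2=4, p_2 = 4*23 + 11 = 103, q_2 = 4*2 + 1 = 9.
  i=3: a_3=11, p_3 = 11*103 + 23 = 1156, q_3 = 11*9 + 2 = 101.
  i=4: a_4=4, p_4 = 4*1156 + 103 = 4727, q_4 = 4*101 + 9 = 413.
  i=5: a_5=2, p_5 = 2*4727 + 1156 = 10610, q_5 = 2*413 + 101 = 927.
Check: 10610^2 - 131*927^2 = 112572100 - 112572099 = 1, so (x, y) = (10610, 927) solves the equation, and by the theorem it is the least positive solution.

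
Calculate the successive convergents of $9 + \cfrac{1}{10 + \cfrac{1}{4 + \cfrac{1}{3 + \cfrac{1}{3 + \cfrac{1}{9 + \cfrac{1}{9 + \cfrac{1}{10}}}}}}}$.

Using the convergent recurrence p_i = a_i*p_{i-1} + p_{i-2}, q_i = a_i*q_{i-1} + q_{i-2} with p_{-2}=0, p_{-1}=1, q_{-2}=1, q_{-1}=0:
  i=0: a_0=9, p_0 = 9*1 + 0 = 9, q_0 = 9*0 + 1 = 1.
  i=1: a_1=10, p_1 = 10*9 + 1 = 91, q_1 = 10*1 + 0 = 10.
  i=2: a_2=4, p_2 = 4*91 + 9 = 373, q_2 = 4*10 + 1 = 41.
  i=3: a_3=3, p_3 = 3*373 + 91 = 1210, q_3 = 3*41 + 10 = 133.
  i=4: a_4=3, p_4 = 3*1210 + 373 = 4003, q_4 = 3*133 + 41 = 440.
  i=5: a_5=9, p_5 = 9*4003 + 1210 = 37237, q_5 = 9*440 + 133 = 4093.
  i=6: a_6=9, p_6 = 9*37237 + 4003 = 339136, q_6 = 9*4093 + 440 = 37277.
  i=7: a_7=10, p_7 = 10*339136 + 37237 = 3428597, q_7 = 10*37277 + 4093 = 376863.

9/1, 91/10, 373/41, 1210/133, 4003/440, 37237/4093, 339136/37277, 3428597/376863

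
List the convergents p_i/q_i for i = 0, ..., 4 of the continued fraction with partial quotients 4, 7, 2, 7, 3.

4/1, 29/7, 62/15, 463/112, 1451/351

Using the convergent recurrence p_i = a_i*p_{i-1} + p_{i-2}, q_i = a_i*q_{i-1} + q_{i-2} with p_{-2}=0, p_{-1}=1, q_{-2}=1, q_{-1}=0:
  i=0: a_0=4, p_0 = 4*1 + 0 = 4, q_0 = 4*0 + 1 = 1.
  i=1: a_1=7, p_1 = 7*4 + 1 = 29, q_1 = 7*1 + 0 = 7.
  i=2: a_2=2, p_2 = 2*29 + 4 = 62, q_2 = 2*7 + 1 = 15.
  i=3: a_3=7, p_3 = 7*62 + 29 = 463, q_3 = 7*15 + 7 = 112.
  i=4: a_4=3, p_4 = 3*463 + 62 = 1451, q_4 = 3*112 + 15 = 351.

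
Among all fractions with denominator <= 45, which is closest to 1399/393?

Expand x = 1399/393 as a continued fraction with the Euclidean algorithm:
  1399 = 3*393 + 220, so a_0 = 3.
  393 = 1*220 + 173, so a_1 = 1.
  220 = 1*173 + 47, so a_2 = 1.
  173 = 3*47 + 32, so a_3 = 3.
  47 = 1*32 + 15, so a_4 = 1.
  32 = 2*15 + 2, so a_5 = 2.
  15 = 7*2 + 1, so a_6 = 7.
  2 = 2*1 + 0, so a_7 = 2.
so x = [3; 1, 1, 3, 1, 2, 7, 2].
Convergents (p_i = a_i*p_{i-1} + p_{i-2}, q_i = a_i*q_{i-1} + q_{i-2} with p_{-2}=0, p_{-1}=1, q_{-2}=1, q_{-1}=0), until the denominator exceeds 45:
  i=0: a_0=3, p_0 = 3*1 + 0 = 3, q_0 = 3*0 + 1 = 1.
  i=1: a_1=1, p_1 = 1*3 + 1 = 4, q_1 = 1*1 + 0 = 1.
  i=2: a_2=1, p_2 = 1*4 + 3 = 7, q_2 = 1*1 + 1 = 2.
  i=3: a_3=3, p_3 = 3*7 + 4 = 25, q_3 = 3*2 + 1 = 7.
  i=4: a_4=1, p_4 = 1*25 + 7 = 32, q_4 = 1*7 + 2 = 9.
  i=5: a_5=2, p_5 = 2*32 + 25 = 89, q_5 = 2*9 + 7 = 25.
  i=6: a_6=7, p_6 = 7*89 + 32 = 655, q_6 = 7*25 + 9 = 184.
q_6 = 184 > 45, so the last convergent with denominator <= 45 is p_5/q_5 = 89/25.
The closest fraction with denominator <= 45 is either p_5/q_5 or the intermediate fraction (k*p_5 + p_4)/(k*q_5 + q_4) with the largest k >= 1 whose denominator stays <= 45; these approach x as k grows, and every other convergent or intermediate fraction in range is farther away.
Largest k: floor((45 - q_4)/q_5) = floor((45 - 9)/25) = 1.
That gives (1*89 + 32)/(1*25 + 9) = 121/34.
Compare the errors: |x - 89/25| = |1399*25 - 89*393|/(393*25) = 2/9825, and |x - 121/34| = |1399*34 - 121*393|/(393*34) = 13/13362.
Cross-multiplying, 2*13362 = 26724 < 127725 = 13*9825, so 2/9825 is smaller: the convergent 89/25 is closer to x than 121/34.

89/25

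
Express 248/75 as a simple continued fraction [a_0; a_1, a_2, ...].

[3; 3, 3, 1, 5]

Run the Euclidean algorithm on 248 and 75; the successive quotients are the partial quotients a_0, a_1, ... (each step inverts the fractional part left over by the previous one):
  248 = 3*75 + 23, so a_0 = 3.
  75 = 3*23 + 6, so a_1 = 3.
  23 = 3*6 + 5, so a_2 = 3.
  6 = 1*5 + 1, so a_3 = 1.
  5 = 5*1 + 0, so a_4 = 5.
The remainder reaches 0 after 5 divisions, so the expansion has 5 partial quotients, read off in order.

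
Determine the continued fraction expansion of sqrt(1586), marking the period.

Write x_i = (sqrt(1586) + m_i)/d_i with (m_0, d_0) = (0, 1). a_0 = floor(sqrt(1586)) = 39, since 39^2 = 1521 <= 1586 < 1600 = 40^2.
Iterate m_{i+1} = d_i*a_i - m_i, d_{i+1} = (1586 - m_{i+1}^2)/d_i, a_{i+1} = floor((a_0 + m_{i+1})/d_{i+1}):
  m_1 = 1*39 - 0 = 39, d_1 = (1586 - 39^2)/1 = 65/1 = 65, a_1 = floor((39 + 39)/65) = 1.
  m_2 = 65*1 - 39 = 26, d_2 = (1586 - 26^2)/65 = 910/65 = 14, a_2 = floor((39 + 26)/14) = 4.
  m_3 = 14*4 - 26 = 30, d_3 = (1586 - 30^2)/14 = 686/14 = 49, a_3 = floor((39 + 30)/49) = 1.
  m_4 = 49*1 - 30 = 19, d_4 = (1586 - 19^2)/49 = 1225/49 = 25, a_4 = floor((39 + 19)/25) = 2.
  m_5 = 25*2 - 19 = 31, d_5 = (1586 - 31^2)/25 = 625/25 = 25, a_5 = floor((39 + 31)/25) = 2.
  m_6 = 25*2 - 31 = 19, d_6 = (1586 - 19^2)/25 = 1225/25 = 49, a_6 = floor((39 + 19)/49) = 1.
  m_7 = 49*1 - 19 = 30, d_7 = (1586 - 30^2)/49 = 686/49 = 14, a_7 = floor((39 + 30)/14) = 4.
  m_8 = 14*4 - 30 = 26, d_8 = (1586 - 26^2)/14 = 910/14 = 65, a_8 = floor((39 + 26)/65) = 1.
  m_9 = 65*1 - 26 = 39, d_9 = (1586 - 39^2)/65 = 65/65 = 1, a_9 = floor((39 + 39)/1) = 78.
  m_10 = 1*78 - 39 = 39, d_10 = (1586 - 39^2)/1 = 65/1 = 65: (m_10, d_10) = (m_1, d_1) = (39, 65), so from here the quotients repeat a_1, ..., a_9; the period length is 9.
Hence the expansion of sqrt(1586) is a_0 = 39 followed by the repeating block 1, 4, 1, 2, 2, 1, 4, 1, 78 (period 9).

[39; (1, 4, 1, 2, 2, 1, 4, 1, 78)]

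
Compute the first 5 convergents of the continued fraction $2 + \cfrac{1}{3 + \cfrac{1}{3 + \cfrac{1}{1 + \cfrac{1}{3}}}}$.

Using the convergent recurrence p_i = a_i*p_{i-1} + p_{i-2}, q_i = a_i*q_{i-1} + q_{i-2} with p_{-2}=0, p_{-1}=1, q_{-2}=1, q_{-1}=0:
  i=0: a_0=2, p_0 = 2*1 + 0 = 2, q_0 = 2*0 + 1 = 1.
  i=1: a_1=3, p_1 = 3*2 + 1 = 7, q_1 = 3*1 + 0 = 3.
  i=2: a_2=3, p_2 = 3*7 + 2 = 23, q_2 = 3*3 + 1 = 10.
  i=3: a_3=1, p_3 = 1*23 + 7 = 30, q_3 = 1*10 + 3 = 13.
  i=4: a_4=3, p_4 = 3*30 + 23 = 113, q_4 = 3*13 + 10 = 49.

2/1, 7/3, 23/10, 30/13, 113/49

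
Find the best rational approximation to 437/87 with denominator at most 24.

Expand x = 437/87 as a continued fraction with the Euclidean algorithm:
  437 = 5*87 + 2, so a_0 = 5.
  87 = 43*2 + 1, so a_1 = 43.
  2 = 2*1 + 0, so a_2 = 2.
so x = [5; 43, 2].
Convergents (p_i = a_i*p_{i-1} + p_{i-2}, q_i = a_i*q_{i-1} + q_{i-2} with p_{-2}=0, p_{-1}=1, q_{-2}=1, q_{-1}=0), until the denominator exceeds 24:
  i=0: a_0=5, p_0 = 5*1 + 0 = 5, q_0 = 5*0 + 1 = 1.
  i=1: a_1=43, p_1 = 43*5 + 1 = 216, q_1 = 43*1 + 0 = 43.
q_1 = 43 > 24, so the last convergent with denominator <= 24 is p_0/q_0 = 5/1.
The closest fraction with denominator <= 24 is either p_0/q_0 or the intermediate fraction (k*p_0 + p_{-1})/(k*q_0 + q_{-1}) with the largest k >= 1 whose denominator stays <= 24; these approach x as k grows, and every other convergent or intermediate fraction in range is farther away.
Largest k: floor((24 - q_{-1})/q_0) = floor((24 - 0)/1) = 24 (using the seeds p_{-1} = 1, q_{-1} = 0).
That gives (24*5 + 1)/(24*1 + 0) = 121/24.
Compare the errors: |x - 5/1| = |437*1 - 5*87|/(87*1) = 2/87, and |x - 121/24| = |437*24 - 121*87|/(87*24) = 39/2088.
Cross-multiplying, 39*87 = 3393 < 4176 = 2*2088, so 39/2088 is smaller: the intermediate fraction 121/24 is closer to x than 5/1.

121/24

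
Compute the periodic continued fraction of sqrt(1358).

Write x_i = (sqrt(1358) + m_i)/d_i with (m_0, d_0) = (0, 1). a_0 = floor(sqrt(1358)) = 36, since 36^2 = 1296 <= 1358 < 1369 = 37^2.
Iterate m_{i+1} = d_i*a_i - m_i, d_{i+1} = (1358 - m_{i+1}^2)/d_i, a_{i+1} = floor((a_0 + m_{i+1})/d_{i+1}):
  m_1 = 1*36 - 0 = 36, d_1 = (1358 - 36^2)/1 = 62/1 = 62, a_1 = floor((36 + 36)/62) = 1.
  m_2 = 62*1 - 36 = 26, d_2 = (1358 - 26^2)/62 = 682/62 = 11, a_2 = floor((36 + 26)/11) = 5.
  m_3 = 11*5 - 26 = 29, d_3 = (1358 - 29^2)/11 = 517/11 = 47, a_3 = floor((36 + 29)/47) = 1.
  m_4 = 47*1 - 29 = 18, d_4 = (1358 - 18^2)/47 = 1034/47 = 22, a_4 = floor((36 + 18)/22) = 2.
  m_5 = 22*2 - 18 = 26, d_5 = (1358 - 26^2)/22 = 682/22 = 31, a_5 = floor((36 + 26)/31) = 2.
  m_6 = 31*2 - 26 = 36, d_6 = (1358 - 36^2)/31 = 62/31 = 2, a_6 = floor((36 + 36)/2) = 36.
  m_7 = 2*36 - 36 = 36, d_7 = (1358 - 36^2)/2 = 62/2 = 31, a_7 = floor((36 + 36)/31) = 2.
  m_8 = 31*2 - 36 = 26, d_8 = (1358 - 26^2)/31 = 682/31 = 22, a_8 = floor((36 + 26)/22) = 2.
  m_9 = 22*2 - 26 = 18, d_9 = (1358 - 18^2)/22 = 1034/22 = 47, a_9 = floor((36 + 18)/47) = 1.
  m_10 = 47*1 - 18 = 29, d_10 = (1358 - 29^2)/47 = 517/47 = 11, a_10 = floor((36 + 29)/11) = 5.
  m_11 = 11*5 - 29 = 26, d_11 = (1358 - 26^2)/11 = 682/11 = 62, a_11 = floor((36 + 26)/62) = 1.
  m_12 = 62*1 - 26 = 36, d_12 = (1358 - 36^2)/62 = 62/62 = 1, a_12 = floor((36 + 36)/1) = 72.
  m_13 = 1*72 - 36 = 36, d_13 = (1358 - 36^2)/1 = 62/1 = 62: (m_13, d_13) = (m_1, d_1) = (36, 62), so from here the quotients repeat a_1, ..., a_12; the period length is 12.
Hence the expansion of sqrt(1358) is a_0 = 36 followed by the repeating block 1, 5, 1, 2, 2, 36, 2, 2, 1, 5, 1, 72 (period 12).

[36; (1, 5, 1, 2, 2, 36, 2, 2, 1, 5, 1, 72)]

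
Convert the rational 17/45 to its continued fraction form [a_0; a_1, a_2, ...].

Run the Euclidean algorithm on 17 and 45; the successive quotients are the partial quotients a_0, a_1, ... (each step inverts the fractional part left over by the previous one):
  17 = 0*45 + 17, so a_0 = 0.
  45 = 2*17 + 11, so a_1 = 2.
  17 = 1*11 + 6, so a_2 = 1.
  11 = 1*6 + 5, so a_3 = 1.
  6 = 1*5 + 1, so a_4 = 1.
  5 = 5*1 + 0, so a_5 = 5.
The remainder reaches 0 after 6 divisions, so the expansion has 6 partial quotients, read off in order.

[0; 2, 1, 1, 1, 5]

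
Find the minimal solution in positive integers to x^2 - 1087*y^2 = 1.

(x, y) = (1088, 33)

First expand sqrt(1087) as a continued fraction. With x_i = (sqrt(1087) + m_i)/d_i and (m_0, d_0) = (0, 1): a_0 = floor(sqrt(1087)) = 32, since 32^2 = 1024 <= 1087 < 1089 = 33^2.
Iterate m_{i+1} = d_i*a_i - m_i, d_{i+1} = (1087 - m_{i+1}^2)/d_i, a_{i+1} = floor((a_0 + m_{i+1})/d_{i+1}):
  m_1 = 1*32 - 0 = 32, d_1 = (1087 - 32^2)/1 = 63/1 = 63, a_1 = floor((32 + 32)/63) = 1.
  m_2 = 63*1 - 32 = 31, d_2 = (1087 - 31^2)/63 = 126/63 = 2, a_2 = floor((32 + 31)/2) = 31.
  m_3 = 2*31 - 31 = 31, d_3 = (1087 - 31^2)/2 = 126/2 = 63, a_3 = floor((32 + 31)/63) = 1.
  m_4 = 63*1 - 31 = 32, d_4 = (1087 - 32^2)/63 = 63/63 = 1, a_4 = floor((32 + 32)/1) = 64.
  m_5 = 1*64 - 32 = 32, d_5 = (1087 - 32^2)/1 = 63/1 = 63: (m_5, d_5) = (m_1, d_1) = (32, 63), so from here the quotients repeat a_1, ..., a_4; the period length is 4.
So sqrt(1087) = [32; (1, 31, 1, 64)] with period length k = 4.
k is even, so the fundamental solution of x^2 - 1087y^2 = 1 is (p_{k-1}, q_{k-1}) = (p_3, q_3); compute convergents through index 3.
Convergents (p_i = a_i*p_{i-1} + p_{i-2}, q_i = a_i*q_{i-1} + q_{i-2} with p_{-2}=0, p_{-1}=1, q_{-2}=1, q_{-1}=0):
  i=0: a_0=32, p_0 = 32*1 + 0 = 32, q_0 = 32*0 + 1 = 1.
  i=1: a_1=1, p_1 = 1*32 + 1 = 33, q_1 = 1*1 + 0 = 1.
  i=2: a_2=31, p_2 = 31*33 + 32 = 1055, q_2 = 31*1 + 1 = 32.
  i=3: a_3=1, p_3 = 1*1055 + 33 = 1088, q_3 = 1*32 + 1 = 33.
Check: 1088^2 - 1087*33^2 = 1183744 - 1183743 = 1, so (x, y) = (1088, 33) solves the equation, and by the theorem it is the least positive solution.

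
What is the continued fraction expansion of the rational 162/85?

Run the Euclidean algorithm on 162 and 85; the successive quotients are the partial quotients a_0, a_1, ... (each step inverts the fractional part left over by the previous one):
  162 = 1*85 + 77, so a_0 = 1.
  85 = 1*77 + 8, so a_1 = 1.
  77 = 9*8 + 5, so a_2 = 9.
  8 = 1*5 + 3, so a_3 = 1.
  5 = 1*3 + 2, so a_4 = 1.
  3 = 1*2 + 1, so a_5 = 1.
  2 = 2*1 + 0, so a_6 = 2.
The remainder reaches 0 after 7 divisions, so the expansion has 7 partial quotients, read off in order.

[1; 1, 9, 1, 1, 1, 2]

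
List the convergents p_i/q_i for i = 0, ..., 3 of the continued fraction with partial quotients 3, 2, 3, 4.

3/1, 7/2, 24/7, 103/30

Using the convergent recurrence p_i = a_i*p_{i-1} + p_{i-2}, q_i = a_i*q_{i-1} + q_{i-2} with p_{-2}=0, p_{-1}=1, q_{-2}=1, q_{-1}=0:
  i=0: a_0=3, p_0 = 3*1 + 0 = 3, q_0 = 3*0 + 1 = 1.
  i=1: a_1=2, p_1 = 2*3 + 1 = 7, q_1 = 2*1 + 0 = 2.
  i=2: a_2=3, p_2 = 3*7 + 3 = 24, q_2 = 3*2 + 1 = 7.
  i=3: a_3=4, p_3 = 4*24 + 7 = 103, q_3 = 4*7 + 2 = 30.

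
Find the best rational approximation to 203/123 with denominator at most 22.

Expand x = 203/123 as a continued fraction with the Euclidean algorithm:
  203 = 1*123 + 80, so a_0 = 1.
  123 = 1*80 + 43, so a_1 = 1.
  80 = 1*43 + 37, so a_2 = 1.
  43 = 1*37 + 6, so a_3 = 1.
  37 = 6*6 + 1, so a_4 = 6.
  6 = 6*1 + 0, so a_5 = 6.
so x = [1; 1, 1, 1, 6, 6].
Convergents (p_i = a_i*p_{i-1} + p_{i-2}, q_i = a_i*q_{i-1} + q_{i-2} with p_{-2}=0, p_{-1}=1, q_{-2}=1, q_{-1}=0), until the denominator exceeds 22:
  i=0: a_0=1, p_0 = 1*1 + 0 = 1, q_0 = 1*0 + 1 = 1.
  i=1: a_1=1, p_1 = 1*1 + 1 = 2, q_1 = 1*1 + 0 = 1.
  i=2: a_2=1, p_2 = 1*2 + 1 = 3, q_2 = 1*1 + 1 = 2.
  i=3: a_3=1, p_3 = 1*3 + 2 = 5, q_3 = 1*2 + 1 = 3.
  i=4: a_4=6, p_4 = 6*5 + 3 = 33, q_4 = 6*3 + 2 = 20.
  i=5: a_5=6, p_5 = 6*33 + 5 = 203, q_5 = 6*20 + 3 = 123.
q_5 = 123 > 22, so the last convergent with denominator <= 22 is p_4/q_4 = 33/20.
The closest fraction with denominator <= 22 is either p_4/q_4 or the intermediate fraction (k*p_4 + p_3)/(k*q_4 + q_3) with the largest k >= 1 whose denominator stays <= 22; these approach x as k grows, and every other convergent or intermediate fraction in range is farther away.
Largest k: floor((22 - q_3)/q_4) = floor((22 - 3)/20) = 0.
Since k = 0, no intermediate fraction beyond p_4/q_4 has denominator <= 22, so the convergent 33/20 is the closest (its error is |203*20 - 33*123|/(123*20) = 1/2460).

33/20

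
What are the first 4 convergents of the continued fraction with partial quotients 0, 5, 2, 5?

0/1, 1/5, 2/11, 11/60

Using the convergent recurrence p_i = a_i*p_{i-1} + p_{i-2}, q_i = a_i*q_{i-1} + q_{i-2} with p_{-2}=0, p_{-1}=1, q_{-2}=1, q_{-1}=0:
  i=0: a_0=0, p_0 = 0*1 + 0 = 0, q_0 = 0*0 + 1 = 1.
  i=1: a_1=5, p_1 = 5*0 + 1 = 1, q_1 = 5*1 + 0 = 5.
  i=2: a_2=2, p_2 = 2*1 + 0 = 2, q_2 = 2*5 + 1 = 11.
  i=3: a_3=5, p_3 = 5*2 + 1 = 11, q_3 = 5*11 + 5 = 60.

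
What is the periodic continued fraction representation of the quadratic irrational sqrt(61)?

Write x_i = (sqrt(61) + m_i)/d_i with (m_0, d_0) = (0, 1). a_0 = floor(sqrt(61)) = 7, since 7^2 = 49 <= 61 < 64 = 8^2.
Iterate m_{i+1} = d_i*a_i - m_i, d_{i+1} = (61 - m_{i+1}^2)/d_i, a_{i+1} = floor((a_0 + m_{i+1})/d_{i+1}):
  m_1 = 1*7 - 0 = 7, d_1 = (61 - 7^2)/1 = 12/1 = 12, a_1 = floor((7 + 7)/12) = 1.
  m_2 = 12*1 - 7 = 5, d_2 = (61 - 5^2)/12 = 36/12 = 3, a_2 = floor((7 + 5)/3) = 4.
  m_3 = 3*4 - 5 = 7, d_3 = (61 - 7^2)/3 = 12/3 = 4, a_3 = floor((7 + 7)/4) = 3.
  m_4 = 4*3 - 7 = 5, d_4 = (61 - 5^2)/4 = 36/4 = 9, a_4 = floor((7 + 5)/9) = 1.
  m_5 = 9*1 - 5 = 4, d_5 = (61 - 4^2)/9 = 45/9 = 5, a_5 = floor((7 + 4)/5) = 2.
  m_6 = 5*2 - 4 = 6, d_6 = (61 - 6^2)/5 = 25/5 = 5, a_6 = floor((7 + 6)/5) = 2.
  m_7 = 5*2 - 6 = 4, d_7 = (61 - 4^2)/5 = 45/5 = 9, a_7 = floor((7 + 4)/9) = 1.
  m_8 = 9*1 - 4 = 5, d_8 = (61 - 5^2)/9 = 36/9 = 4, a_8 = floor((7 + 5)/4) = 3.
  m_9 = 4*3 - 5 = 7, d_9 = (61 - 7^2)/4 = 12/4 = 3, a_9 = floor((7 + 7)/3) = 4.
  m_10 = 3*4 - 7 = 5, d_10 = (61 - 5^2)/3 = 36/3 = 12, a_10 = floor((7 + 5)/12) = 1.
  m_11 = 12*1 - 5 = 7, d_11 = (61 - 7^2)/12 = 12/12 = 1, a_11 = floor((7 + 7)/1) = 14.
  m_12 = 1*14 - 7 = 7, d_12 = (61 - 7^2)/1 = 12/1 = 12: (m_12, d_12) = (m_1, d_1) = (7, 12), so from here the quotients repeat a_1, ..., a_11; the period length is 11.
Hence the expansion of sqrt(61) is a_0 = 7 followed by the repeating block 1, 4, 3, 1, 2, 2, 1, 3, 4, 1, 14 (period 11).

[7; (1, 4, 3, 1, 2, 2, 1, 3, 4, 1, 14)]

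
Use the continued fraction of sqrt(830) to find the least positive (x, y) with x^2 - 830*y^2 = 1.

First expand sqrt(830) as a continued fraction. With x_i = (sqrt(830) + m_i)/d_i and (m_0, d_0) = (0, 1): a_0 = floor(sqrt(830)) = 28, since 28^2 = 784 <= 830 < 841 = 29^2.
Iterate m_{i+1} = d_i*a_i - m_i, d_{i+1} = (830 - m_{i+1}^2)/d_i, a_{i+1} = floor((a_0 + m_{i+1})/d_{i+1}):
  m_1 = 1*28 - 0 = 28, d_1 = (830 - 28^2)/1 = 46/1 = 46, a_1 = floor((28 + 28)/46) = 1.
  m_2 = 46*1 - 28 = 18, d_2 = (830 - 18^2)/46 = 506/46 = 11, a_2 = floor((28 + 18)/11) = 4.
  m_3 = 11*4 - 18 = 26, d_3 = (830 - 26^2)/11 = 154/11 = 14, a_3 = floor((28 + 26)/14) = 3.
  m_4 = 14*3 - 26 = 16, d_4 = (830 - 16^2)/14 = 574/14 = 41, a_4 = floor((28 + 16)/41) = 1.
  m_5 = 41*1 - 16 = 25, d_5 = (830 - 25^2)/41 = 205/41 = 5, a_5 = floor((28 + 25)/5) = 10.
  m_6 = 5*10 - 25 = 25, d_6 = (830 - 25^2)/5 = 205/5 = 41, a_6 = floor((28 + 25)/41) = 1.
  m_7 = 41*1 - 25 = 16, d_7 = (830 - 16^2)/41 = 574/41 = 14, a_7 = floor((28 + 16)/14) = 3.
  m_8 = 14*3 - 16 = 26, d_8 = (830 - 26^2)/14 = 154/14 = 11, a_8 = floor((28 + 26)/11) = 4.
  m_9 = 11*4 - 26 = 18, d_9 = (830 - 18^2)/11 = 506/11 = 46, a_9 = floor((28 + 18)/46) = 1.
  m_10 = 46*1 - 18 = 28, d_10 = (830 - 28^2)/46 = 46/46 = 1, a_10 = floor((28 + 28)/1) = 56.
  m_11 = 1*56 - 28 = 28, d_11 = (830 - 28^2)/1 = 46/1 = 46: (m_11, d_11) = (m_1, d_1) = (28, 46), so from here the quotients repeat a_1, ..., a_10; the period length is 10.
So sqrt(830) = [28; (1, 4, 3, 1, 10, 1, 3, 4, 1, 56)] with period length k = 10.
k is even, so the fundamental solution of x^2 - 830y^2 = 1 is (p_{k-1}, q_{k-1}) = (p_9, q_9); compute convergents through index 9.
Convergents (p_i = a_i*p_{i-1} + p_{i-2}, q_i = a_i*q_{i-1} + q_{i-2} with p_{-2}=0, p_{-1}=1, q_{-2}=1, q_{-1}=0):
  i=0: a_0=28, p_0 = 28*1 + 0 = 28, q_0 = 28*0 + 1 = 1.
  i=1: a_1=1, p_1 = 1*28 + 1 = 29, q_1 = 1*1 + 0 = 1.
  i=2: a_2=4, p_2 = 4*29 + 28 = 144, q_2 = 4*1 + 1 = 5.
  i=3: a_3=3, p_3 = 3*144 + 29 = 461, q_3 = 3*5 + 1 = 16.
  i=4: a_4=1, p_4 = 1*461 + 144 = 605, q_4 = 1*16 + 5 = 21.
  i=5: a_5=10, p_5 = 10*605 + 461 = 6511, q_5 = 10*21 + 16 = 226.
  i=6: a_6=1, p_6 = 1*6511 + 605 = 7116, q_6 = 1*226 + 21 = 247.
  i=7: a_7=3, p_7 = 3*7116 + 6511 = 27859, q_7 = 3*247 + 226 = 967.
  i=8: a_8=4, p_8 = 4*27859 + 7116 = 118552, q_8 = 4*967 + 247 = 4115.
  i=9: a_9=1, p_9 = 1*118552 + 27859 = 146411, q_9 = 1*4115 + 967 = 5082.
Check: 146411^2 - 830*5082^2 = 21436180921 - 21436180920 = 1, so (x, y) = (146411, 5082) solves the equation, and by the theorem it is the least positive solution.

(x, y) = (146411, 5082)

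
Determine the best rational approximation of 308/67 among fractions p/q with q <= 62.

285/62

Expand x = 308/67 as a continued fraction with the Euclidean algorithm:
  308 = 4*67 + 40, so a_0 = 4.
  67 = 1*40 + 27, so a_1 = 1.
  40 = 1*27 + 13, so a_2 = 1.
  27 = 2*13 + 1, so a_3 = 2.
  13 = 13*1 + 0, so a_4 = 13.
so x = [4; 1, 1, 2, 13].
Convergents (p_i = a_i*p_{i-1} + p_{i-2}, q_i = a_i*q_{i-1} + q_{i-2} with p_{-2}=0, p_{-1}=1, q_{-2}=1, q_{-1}=0), until the denominator exceeds 62:
  i=0: a_0=4, p_0 = 4*1 + 0 = 4, q_0 = 4*0 + 1 = 1.
  i=1: a_1=1, p_1 = 1*4 + 1 = 5, q_1 = 1*1 + 0 = 1.
  i=2: a_2=1, p_2 = 1*5 + 4 = 9, q_2 = 1*1 + 1 = 2.
  i=3: a_3=2, p_3 = 2*9 + 5 = 23, q_3 = 2*2 + 1 = 5.
  i=4: a_4=13, p_4 = 13*23 + 9 = 308, q_4 = 13*5 + 2 = 67.
q_4 = 67 > 62, so the last convergent with denominator <= 62 is p_3/q_3 = 23/5.
The closest fraction with denominator <= 62 is either p_3/q_3 or the intermediate fraction (k*p_3 + p_2)/(k*q_3 + q_2) with the largest k >= 1 whose denominator stays <= 62; these approach x as k grows, and every other convergent or intermediate fraction in range is farther away.
Largest k: floor((62 - q_2)/q_3) = floor((62 - 2)/5) = 12.
That gives (12*23 + 9)/(12*5 + 2) = 285/62.
Compare the errors: |x - 23/5| = |308*5 - 23*67|/(67*5) = 1/335, and |x - 285/62| = |308*62 - 285*67|/(67*62) = 1/4154.
Cross-multiplying, 1*335 = 335 < 4154 = 1*4154, so 1/4154 is smaller: the intermediate fraction 285/62 is closer to x than 23/5.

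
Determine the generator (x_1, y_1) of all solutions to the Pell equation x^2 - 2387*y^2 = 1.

(x, y) = (342, 7)

First expand sqrt(2387) as a continued fraction. With x_i = (sqrt(2387) + m_i)/d_i and (m_0, d_0) = (0, 1): a_0 = floor(sqrt(2387)) = 48, since 48^2 = 2304 <= 2387 < 2401 = 49^2.
Iterate m_{i+1} = d_i*a_i - m_i, d_{i+1} = (2387 - m_{i+1}^2)/d_i, a_{i+1} = floor((a_0 + m_{i+1})/d_{i+1}):
  m_1 = 1*48 - 0 = 48, d_1 = (2387 - 48^2)/1 = 83/1 = 83, a_1 = floor((48 + 48)/83) = 1.
  m_2 = 83*1 - 48 = 35, d_2 = (2387 - 35^2)/83 = 1162/83 = 14, a_2 = floor((48 + 35)/14) = 5.
  m_3 = 14*5 - 35 = 35, d_3 = (2387 - 35^2)/14 = 1162/14 = 83, a_3 = floor((48 + 35)/83) = 1.
  m_4 = 83*1 - 35 = 48, d_4 = (2387 - 48^2)/83 = 83/83 = 1, a_4 = floor((48 + 48)/1) = 96.
  m_5 = 1*96 - 48 = 48, d_5 = (2387 - 48^2)/1 = 83/1 = 83: (m_5, d_5) = (m_1, d_1) = (48, 83), so from here the quotients repeat a_1, ..., a_4; the period length is 4.
So sqrt(2387) = [48; (1, 5, 1, 96)] with period length k = 4.
k is even, so the fundamental solution of x^2 - 2387y^2 = 1 is (p_{k-1}, q_{k-1}) = (p_3, q_3); compute convergents through index 3.
Convergents (p_i = a_i*p_{i-1} + p_{i-2}, q_i = a_i*q_{i-1} + q_{i-2} with p_{-2}=0, p_{-1}=1, q_{-2}=1, q_{-1}=0):
  i=0: a_0=48, p_0 = 48*1 + 0 = 48, q_0 = 48*0 + 1 = 1.
  i=1: a_1=1, p_1 = 1*48 + 1 = 49, q_1 = 1*1 + 0 = 1.
  i=2: a_2=5, p_2 = 5*49 + 48 = 293, q_2 = 5*1 + 1 = 6.
  i=3: a_3=1, p_3 = 1*293 + 49 = 342, q_3 = 1*6 + 1 = 7.
Check: 342^2 - 2387*7^2 = 116964 - 116963 = 1, so (x, y) = (342, 7) solves the equation, and by the theorem it is the least positive solution.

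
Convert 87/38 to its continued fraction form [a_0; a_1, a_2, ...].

Run the Euclidean algorithm on 87 and 38; the successive quotients are the partial quotients a_0, a_1, ... (each step inverts the fractional part left over by the previous one):
  87 = 2*38 + 11, so a_0 = 2.
  38 = 3*11 + 5, so a_1 = 3.
  11 = 2*5 + 1, so a_2 = 2.
  5 = 5*1 + 0, so a_3 = 5.
The remainder reaches 0 after 4 divisions, so the expansion has 4 partial quotients, read off in order.

[2; 3, 2, 5]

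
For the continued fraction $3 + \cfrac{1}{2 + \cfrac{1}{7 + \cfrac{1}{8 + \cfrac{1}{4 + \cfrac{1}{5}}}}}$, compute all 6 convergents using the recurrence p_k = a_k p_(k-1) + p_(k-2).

Using the convergent recurrence p_i = a_i*p_{i-1} + p_{i-2}, q_i = a_i*q_{i-1} + q_{i-2} with p_{-2}=0, p_{-1}=1, q_{-2}=1, q_{-1}=0:
  i=0: a_0=3, p_0 = 3*1 + 0 = 3, q_0 = 3*0 + 1 = 1.
  i=1: a_1=2, p_1 = 2*3 + 1 = 7, q_1 = 2*1 + 0 = 2.
  i=2: a_2=7, p_2 = 7*7 + 3 = 52, q_2 = 7*2 + 1 = 15.
  i=3: a_3=8, p_3 = 8*52 + 7 = 423, q_3 = 8*15 + 2 = 122.
  i=4: a_4=4, p_4 = 4*423 + 52 = 1744, q_4 = 4*122 + 15 = 503.
  i=5: a_5=5, p_5 = 5*1744 + 423 = 9143, q_5 = 5*503 + 122 = 2637.

3/1, 7/2, 52/15, 423/122, 1744/503, 9143/2637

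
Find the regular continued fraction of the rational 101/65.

Run the Euclidean algorithm on 101 and 65; the successive quotients are the partial quotients a_0, a_1, ... (each step inverts the fractional part left over by the previous one):
  101 = 1*65 + 36, so a_0 = 1.
  65 = 1*36 + 29, so a_1 = 1.
  36 = 1*29 + 7, so a_2 = 1.
  29 = 4*7 + 1, so a_3 = 4.
  7 = 7*1 + 0, so a_4 = 7.
The remainder reaches 0 after 5 divisions, so the expansion has 5 partial quotients, read off in order.

[1; 1, 1, 4, 7]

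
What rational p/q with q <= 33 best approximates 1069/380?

Expand x = 1069/380 as a continued fraction with the Euclidean algorithm:
  1069 = 2*380 + 309, so a_0 = 2.
  380 = 1*309 + 71, so a_1 = 1.
  309 = 4*71 + 25, so a_2 = 4.
  71 = 2*25 + 21, so a_3 = 2.
  25 = 1*21 + 4, so a_4 = 1.
  21 = 5*4 + 1, so a_5 = 5.
  4 = 4*1 + 0, so a_6 = 4.
so x = [2; 1, 4, 2, 1, 5, 4].
Convergents (p_i = a_i*p_{i-1} + p_{i-2}, q_i = a_i*q_{i-1} + q_{i-2} with p_{-2}=0, p_{-1}=1, q_{-2}=1, q_{-1}=0), until the denominator exceeds 33:
  i=0: a_0=2, p_0 = 2*1 + 0 = 2, q_0 = 2*0 + 1 = 1.
  i=1: a_1=1, p_1 = 1*2 + 1 = 3, q_1 = 1*1 + 0 = 1.
  i=2: a_2=4, p_2 = 4*3 + 2 = 14, q_2 = 4*1 + 1 = 5.
  i=3: a_3=2, p_3 = 2*14 + 3 = 31, q_3 = 2*5 + 1 = 11.
  i=4: a_4=1, p_4 = 1*31 + 14 = 45, q_4 = 1*11 + 5 = 16.
  i=5: a_5=5, p_5 = 5*45 + 31 = 256, q_5 = 5*16 + 11 = 91.
q_5 = 91 > 33, so the last convergent with denominator <= 33 is p_4/q_4 = 45/16.
The closest fraction with denominator <= 33 is either p_4/q_4 or the intermediate fraction (k*p_4 + p_3)/(k*q_4 + q_3) with the largest k >= 1 whose denominator stays <= 33; these approach x as k grows, and every other convergent or intermediate fraction in range is farther away.
Largest k: floor((33 - q_3)/q_4) = floor((33 - 11)/16) = 1.
That gives (1*45 + 31)/(1*16 + 11) = 76/27.
Compare the errors: |x - 45/16| = |1069*16 - 45*380|/(380*16) = 4/6080, and |x - 76/27| = |1069*27 - 76*380|/(380*27) = 17/10260.
Cross-multiplying, 4*10260 = 41040 < 103360 = 17*6080, so 4/6080 is smaller: the convergent 45/16 is closer to x than 76/27.

45/16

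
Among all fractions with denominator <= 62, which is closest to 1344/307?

Expand x = 1344/307 as a continued fraction with the Euclidean algorithm:
  1344 = 4*307 + 116, so a_0 = 4.
  307 = 2*116 + 75, so a_1 = 2.
  116 = 1*75 + 41, so a_2 = 1.
  75 = 1*41 + 34, so a_3 = 1.
  41 = 1*34 + 7, so a_4 = 1.
  34 = 4*7 + 6, so a_5 = 4.
  7 = 1*6 + 1, so a_6 = 1.
  6 = 6*1 + 0, so a_7 = 6.
so x = [4; 2, 1, 1, 1, 4, 1, 6].
Convergents (p_i = a_i*p_{i-1} + p_{i-2}, q_i = a_i*q_{i-1} + q_{i-2} with p_{-2}=0, p_{-1}=1, q_{-2}=1, q_{-1}=0), until the denominator exceeds 62:
  i=0: a_0=4, p_0 = 4*1 + 0 = 4, q_0 = 4*0 + 1 = 1.
  i=1: a_1=2, p_1 = 2*4 + 1 = 9, q_1 = 2*1 + 0 = 2.
  i=2: a_2=1, p_2 = 1*9 + 4 = 13, q_2 = 1*2 + 1 = 3.
  i=3: a_3=1, p_3 = 1*13 + 9 = 22, q_3 = 1*3 + 2 = 5.
  i=4: a_4=1, p_4 = 1*22 + 13 = 35, q_4 = 1*5 + 3 = 8.
  i=5: a_5=4, p_5 = 4*35 + 22 = 162, q_5 = 4*8 + 5 = 37.
  i=6: a_6=1, p_6 = 1*162 + 35 = 197, q_6 = 1*37 + 8 = 45.
  i=7: a_7=6, p_7 = 6*197 + 162 = 1344, q_7 = 6*45 + 37 = 307.
q_7 = 307 > 62, so the last convergent with denominator <= 62 is p_6/q_6 = 197/45.
The closest fraction with denominator <= 62 is either p_6/q_6 or the intermediate fraction (k*p_6 + p_5)/(k*q_6 + q_5) with the largest k >= 1 whose denominator stays <= 62; these approach x as k grows, and every other convergent or intermediate fraction in range is farther away.
Largest k: floor((62 - q_5)/q_6) = floor((62 - 37)/45) = 0.
Since k = 0, no intermediate fraction beyond p_6/q_6 has denominator <= 62, so the convergent 197/45 is the closest (its error is |1344*45 - 197*307|/(307*45) = 1/13815).

197/45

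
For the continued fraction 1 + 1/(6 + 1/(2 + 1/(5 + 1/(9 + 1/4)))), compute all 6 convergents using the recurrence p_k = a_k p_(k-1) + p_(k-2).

Using the convergent recurrence p_i = a_i*p_{i-1} + p_{i-2}, q_i = a_i*q_{i-1} + q_{i-2} with p_{-2}=0, p_{-1}=1, q_{-2}=1, q_{-1}=0:
  i=0: a_0=1, p_0 = 1*1 + 0 = 1, q_0 = 1*0 + 1 = 1.
  i=1: a_1=6, p_1 = 6*1 + 1 = 7, q_1 = 6*1 + 0 = 6.
  i=2: a_2=2, p_2 = 2*7 + 1 = 15, q_2 = 2*6 + 1 = 13.
  i=3: a_3=5, p_3 = 5*15 + 7 = 82, q_3 = 5*13 + 6 = 71.
  i=4: a_4=9, p_4 = 9*82 + 15 = 753, q_4 = 9*71 + 13 = 652.
  i=5: a_5=4, p_5 = 4*753 + 82 = 3094, q_5 = 4*652 + 71 = 2679.

1/1, 7/6, 15/13, 82/71, 753/652, 3094/2679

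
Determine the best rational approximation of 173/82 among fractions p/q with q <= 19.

19/9

Expand x = 173/82 as a continued fraction with the Euclidean algorithm:
  173 = 2*82 + 9, so a_0 = 2.
  82 = 9*9 + 1, so a_1 = 9.
  9 = 9*1 + 0, so a_2 = 9.
so x = [2; 9, 9].
Convergents (p_i = a_i*p_{i-1} + p_{i-2}, q_i = a_i*q_{i-1} + q_{i-2} with p_{-2}=0, p_{-1}=1, q_{-2}=1, q_{-1}=0), until the denominator exceeds 19:
  i=0: a_0=2, p_0 = 2*1 + 0 = 2, q_0 = 2*0 + 1 = 1.
  i=1: a_1=9, p_1 = 9*2 + 1 = 19, q_1 = 9*1 + 0 = 9.
  i=2: a_2=9, p_2 = 9*19 + 2 = 173, q_2 = 9*9 + 1 = 82.
q_2 = 82 > 19, so the last convergent with denominator <= 19 is p_1/q_1 = 19/9.
The closest fraction with denominator <= 19 is either p_1/q_1 or the intermediate fraction (k*p_1 + p_0)/(k*q_1 + q_0) with the largest k >= 1 whose denominator stays <= 19; these approach x as k grows, and every other convergent or intermediate fraction in range is farther away.
Largest k: floor((19 - q_0)/q_1) = floor((19 - 1)/9) = 2.
That gives (2*19 + 2)/(2*9 + 1) = 40/19.
Compare the errors: |x - 19/9| = |173*9 - 19*82|/(82*9) = 1/738, and |x - 40/19| = |173*19 - 40*82|/(82*19) = 7/1558.
Cross-multiplying, 1*1558 = 1558 < 5166 = 7*738, so 1/738 is smaller: the convergent 19/9 is closer to x than 40/19.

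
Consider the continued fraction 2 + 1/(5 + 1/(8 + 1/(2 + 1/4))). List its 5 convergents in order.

2/1, 11/5, 90/41, 191/87, 854/389

Using the convergent recurrence p_i = a_i*p_{i-1} + p_{i-2}, q_i = a_i*q_{i-1} + q_{i-2} with p_{-2}=0, p_{-1}=1, q_{-2}=1, q_{-1}=0:
  i=0: a_0=2, p_0 = 2*1 + 0 = 2, q_0 = 2*0 + 1 = 1.
  i=1: a_1=5, p_1 = 5*2 + 1 = 11, q_1 = 5*1 + 0 = 5.
  i=2: a_2=8, p_2 = 8*11 + 2 = 90, q_2 = 8*5 + 1 = 41.
  i=3: a_3=2, p_3 = 2*90 + 11 = 191, q_3 = 2*41 + 5 = 87.
  i=4: a_4=4, p_4 = 4*191 + 90 = 854, q_4 = 4*87 + 41 = 389.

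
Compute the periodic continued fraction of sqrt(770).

Write x_i = (sqrt(770) + m_i)/d_i with (m_0, d_0) = (0, 1). a_0 = floor(sqrt(770)) = 27, since 27^2 = 729 <= 770 < 784 = 28^2.
Iterate m_{i+1} = d_i*a_i - m_i, d_{i+1} = (770 - m_{i+1}^2)/d_i, a_{i+1} = floor((a_0 + m_{i+1})/d_{i+1}):
  m_1 = 1*27 - 0 = 27, d_1 = (770 - 27^2)/1 = 41/1 = 41, a_1 = floor((27 + 27)/41) = 1.
  m_2 = 41*1 - 27 = 14, d_2 = (770 - 14^2)/41 = 574/41 = 14, a_2 = floor((27 + 14)/14) = 2.
  m_3 = 14*2 - 14 = 14, d_3 = (770 - 14^2)/14 = 574/14 = 41, a_3 = floor((27 + 14)/41) = 1.
  m_4 = 41*1 - 14 = 27, d_4 = (770 - 27^2)/41 = 41/41 = 1, a_4 = floor((27 + 27)/1) = 54.
  m_5 = 1*54 - 27 = 27, d_5 = (770 - 27^2)/1 = 41/1 = 41: (m_5, d_5) = (m_1, d_1) = (27, 41), so from here the quotients repeat a_1, ..., a_4; the period length is 4.
Hence the expansion of sqrt(770) is a_0 = 27 followed by the repeating block 1, 2, 1, 54 (period 4).

[27; (1, 2, 1, 54)]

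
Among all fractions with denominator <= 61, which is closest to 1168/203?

Expand x = 1168/203 as a continued fraction with the Euclidean algorithm:
  1168 = 5*203 + 153, so a_0 = 5.
  203 = 1*153 + 50, so a_1 = 1.
  153 = 3*50 + 3, so a_2 = 3.
  50 = 16*3 + 2, so a_3 = 16.
  3 = 1*2 + 1, so a_4 = 1.
  2 = 2*1 + 0, so a_5 = 2.
so x = [5; 1, 3, 16, 1, 2].
Convergents (p_i = a_i*p_{i-1} + p_{i-2}, q_i = a_i*q_{i-1} + q_{i-2} with p_{-2}=0, p_{-1}=1, q_{-2}=1, q_{-1}=0), until the denominator exceeds 61:
  i=0: a_0=5, p_0 = 5*1 + 0 = 5, q_0 = 5*0 + 1 = 1.
  i=1: a_1=1, p_1 = 1*5 + 1 = 6, q_1 = 1*1 + 0 = 1.
  i=2: a_2=3, p_2 = 3*6 + 5 = 23, q_2 = 3*1 + 1 = 4.
  i=3: a_3=16, p_3 = 16*23 + 6 = 374, q_3 = 16*4 + 1 = 65.
q_3 = 65 > 61, so the last convergent with denominator <= 61 is p_2/q_2 = 23/4.
The closest fraction with denominator <= 61 is either p_2/q_2 or the intermediate fraction (k*p_2 + p_1)/(k*q_2 + q_1) with the largest k >= 1 whose denominator stays <= 61; these approach x as k grows, and every other convergent or intermediate fraction in range is farther away.
Largest k: floor((61 - q_1)/q_2) = floor((61 - 1)/4) = 15.
That gives (15*23 + 6)/(15*4 + 1) = 351/61.
Compare the errors: |x - 23/4| = |1168*4 - 23*203|/(203*4) = 3/812, and |x - 351/61| = |1168*61 - 351*203|/(203*61) = 5/12383.
Cross-multiplying, 5*812 = 4060 < 37149 = 3*12383, so 5/12383 is smaller: the intermediate fraction 351/61 is closer to x than 23/4.

351/61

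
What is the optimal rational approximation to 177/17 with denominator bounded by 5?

Expand x = 177/17 as a continued fraction with the Euclidean algorithm:
  177 = 10*17 + 7, so a_0 = 10.
  17 = 2*7 + 3, so a_1 = 2.
  7 = 2*3 + 1, so a_2 = 2.
  3 = 3*1 + 0, so a_3 = 3.
so x = [10; 2, 2, 3].
Convergents (p_i = a_i*p_{i-1} + p_{i-2}, q_i = a_i*q_{i-1} + q_{i-2} with p_{-2}=0, p_{-1}=1, q_{-2}=1, q_{-1}=0), until the denominator exceeds 5:
  i=0: a_0=10, p_0 = 10*1 + 0 = 10, q_0 = 10*0 + 1 = 1.
  i=1: a_1=2, p_1 = 2*10 + 1 = 21, q_1 = 2*1 + 0 = 2.
  i=2: a_2=2, p_2 = 2*21 + 10 = 52, q_2 = 2*2 + 1 = 5.
  i=3: a_3=3, p_3 = 3*52 + 21 = 177, q_3 = 3*5 + 2 = 17.
q_3 = 17 > 5, so the last convergent with denominator <= 5 is p_2/q_2 = 52/5.
The closest fraction with denominator <= 5 is either p_2/q_2 or the intermediate fraction (k*p_2 + p_1)/(k*q_2 + q_1) with the largest k >= 1 whose denominator stays <= 5; these approach x as k grows, and every other convergent or intermediate fraction in range is farther away.
Largest k: floor((5 - q_1)/q_2) = floor((5 - 2)/5) = 0.
Since k = 0, no intermediate fraction beyond p_2/q_2 has denominator <= 5, so the convergent 52/5 is the closest (its error is |177*5 - 52*17|/(17*5) = 1/85).

52/5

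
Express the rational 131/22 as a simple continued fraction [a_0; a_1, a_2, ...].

Run the Euclidean algorithm on 131 and 22; the successive quotients are the partial quotients a_0, a_1, ... (each step inverts the fractional part left over by the previous one):
  131 = 5*22 + 21, so a_0 = 5.
  22 = 1*21 + 1, so a_1 = 1.
  21 = 21*1 + 0, so a_2 = 21.
The remainder reaches 0 after 3 divisions, so the expansion has 3 partial quotients, read off in order.

[5; 1, 21]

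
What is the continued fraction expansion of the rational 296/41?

Run the Euclidean algorithm on 296 and 41; the successive quotients are the partial quotients a_0, a_1, ... (each step inverts the fractional part left over by the previous one):
  296 = 7*41 + 9, so a_0 = 7.
  41 = 4*9 + 5, so a_1 = 4.
  9 = 1*5 + 4, so a_2 = 1.
  5 = 1*4 + 1, so a_3 = 1.
  4 = 4*1 + 0, so a_4 = 4.
The remainder reaches 0 after 5 divisions, so the expansion has 5 partial quotients, read off in order.

[7; 4, 1, 1, 4]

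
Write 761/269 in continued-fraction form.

[2; 1, 4, 1, 5, 1, 1, 3]

Run the Euclidean algorithm on 761 and 269; the successive quotients are the partial quotients a_0, a_1, ... (each step inverts the fractional part left over by the previous one):
  761 = 2*269 + 223, so a_0 = 2.
  269 = 1*223 + 46, so a_1 = 1.
  223 = 4*46 + 39, so a_2 = 4.
  46 = 1*39 + 7, so a_3 = 1.
  39 = 5*7 + 4, so a_4 = 5.
  7 = 1*4 + 3, so a_5 = 1.
  4 = 1*3 + 1, so a_6 = 1.
  3 = 3*1 + 0, so a_7 = 3.
The remainder reaches 0 after 8 divisions, so the expansion has 8 partial quotients, read off in order.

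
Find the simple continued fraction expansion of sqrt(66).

[8; (8, 16)]

Write x_i = (sqrt(66) + m_i)/d_i with (m_0, d_0) = (0, 1). a_0 = floor(sqrt(66)) = 8, since 8^2 = 64 <= 66 < 81 = 9^2.
Iterate m_{i+1} = d_i*a_i - m_i, d_{i+1} = (66 - m_{i+1}^2)/d_i, a_{i+1} = floor((a_0 + m_{i+1})/d_{i+1}):
  m_1 = 1*8 - 0 = 8, d_1 = (66 - 8^2)/1 = 2/1 = 2, a_1 = floor((8 + 8)/2) = 8.
  m_2 = 2*8 - 8 = 8, d_2 = (66 - 8^2)/2 = 2/2 = 1, a_2 = floor((8 + 8)/1) = 16.
  m_3 = 1*16 - 8 = 8, d_3 = (66 - 8^2)/1 = 2/1 = 2: (m_3, d_3) = (m_1, d_1) = (8, 2), so from here the quotients repeat a_1, a_2; the period length is 2.
Hence the expansion of sqrt(66) is a_0 = 8 followed by the repeating block 8, 16 (period 2).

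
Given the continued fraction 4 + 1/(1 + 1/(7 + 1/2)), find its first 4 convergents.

Using the convergent recurrence p_i = a_i*p_{i-1} + p_{i-2}, q_i = a_i*q_{i-1} + q_{i-2} with p_{-2}=0, p_{-1}=1, q_{-2}=1, q_{-1}=0:
  i=0: a_0=4, p_0 = 4*1 + 0 = 4, q_0 = 4*0 + 1 = 1.
  i=1: a_1=1, p_1 = 1*4 + 1 = 5, q_1 = 1*1 + 0 = 1.
  i=2: a_2=7, p_2 = 7*5 + 4 = 39, q_2 = 7*1 + 1 = 8.
  i=3: a_3=2, p_3 = 2*39 + 5 = 83, q_3 = 2*8 + 1 = 17.

4/1, 5/1, 39/8, 83/17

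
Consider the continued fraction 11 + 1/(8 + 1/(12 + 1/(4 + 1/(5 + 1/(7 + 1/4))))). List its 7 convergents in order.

11/1, 89/8, 1079/97, 4405/396, 23104/2077, 166133/14935, 687636/61817

Using the convergent recurrence p_i = a_i*p_{i-1} + p_{i-2}, q_i = a_i*q_{i-1} + q_{i-2} with p_{-2}=0, p_{-1}=1, q_{-2}=1, q_{-1}=0:
  i=0: a_0=11, p_0 = 11*1 + 0 = 11, q_0 = 11*0 + 1 = 1.
  i=1: a_1=8, p_1 = 8*11 + 1 = 89, q_1 = 8*1 + 0 = 8.
  i=2: a_2=12, p_2 = 12*89 + 11 = 1079, q_2 = 12*8 + 1 = 97.
  i=3: a_3=4, p_3 = 4*1079 + 89 = 4405, q_3 = 4*97 + 8 = 396.
  i=4: a_4=5, p_4 = 5*4405 + 1079 = 23104, q_4 = 5*396 + 97 = 2077.
  i=5: a_5=7, p_5 = 7*23104 + 4405 = 166133, q_5 = 7*2077 + 396 = 14935.
  i=6: a_6=4, p_6 = 4*166133 + 23104 = 687636, q_6 = 4*14935 + 2077 = 61817.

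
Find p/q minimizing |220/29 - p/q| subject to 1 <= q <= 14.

91/12

Expand x = 220/29 as a continued fraction with the Euclidean algorithm:
  220 = 7*29 + 17, so a_0 = 7.
  29 = 1*17 + 12, so a_1 = 1.
  17 = 1*12 + 5, so a_2 = 1.
  12 = 2*5 + 2, so a_3 = 2.
  5 = 2*2 + 1, so a_4 = 2.
  2 = 2*1 + 0, so a_5 = 2.
so x = [7; 1, 1, 2, 2, 2].
Convergents (p_i = a_i*p_{i-1} + p_{i-2}, q_i = a_i*q_{i-1} + q_{i-2} with p_{-2}=0, p_{-1}=1, q_{-2}=1, q_{-1}=0), until the denominator exceeds 14:
  i=0: a_0=7, p_0 = 7*1 + 0 = 7, q_0 = 7*0 + 1 = 1.
  i=1: a_1=1, p_1 = 1*7 + 1 = 8, q_1 = 1*1 + 0 = 1.
  i=2: a_2=1, p_2 = 1*8 + 7 = 15, q_2 = 1*1 + 1 = 2.
  i=3: a_3=2, p_3 = 2*15 + 8 = 38, q_3 = 2*2 + 1 = 5.
  i=4: a_4=2, p_4 = 2*38 + 15 = 91, q_4 = 2*5 + 2 = 12.
  i=5: a_5=2, p_5 = 2*91 + 38 = 220, q_5 = 2*12 + 5 = 29.
q_5 = 29 > 14, so the last convergent with denominator <= 14 is p_4/q_4 = 91/12.
The closest fraction with denominator <= 14 is either p_4/q_4 or the intermediate fraction (k*p_4 + p_3)/(k*q_4 + q_3) with the largest k >= 1 whose denominator stays <= 14; these approach x as k grows, and every other convergent or intermediate fraction in range is farther away.
Largest k: floor((14 - q_3)/q_4) = floor((14 - 5)/12) = 0.
Since k = 0, no intermediate fraction beyond p_4/q_4 has denominator <= 14, so the convergent 91/12 is the closest (its error is |220*12 - 91*29|/(29*12) = 1/348).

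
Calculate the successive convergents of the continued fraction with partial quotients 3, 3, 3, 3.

Using the convergent recurrence p_i = a_i*p_{i-1} + p_{i-2}, q_i = a_i*q_{i-1} + q_{i-2} with p_{-2}=0, p_{-1}=1, q_{-2}=1, q_{-1}=0:
  i=0: a_0=3, p_0 = 3*1 + 0 = 3, q_0 = 3*0 + 1 = 1.
  i=1: a_1=3, p_1 = 3*3 + 1 = 10, q_1 = 3*1 + 0 = 3.
  i=2: a_2=3, p_2 = 3*10 + 3 = 33, q_2 = 3*3 + 1 = 10.
  i=3: a_3=3, p_3 = 3*33 + 10 = 109, q_3 = 3*10 + 3 = 33.

3/1, 10/3, 33/10, 109/33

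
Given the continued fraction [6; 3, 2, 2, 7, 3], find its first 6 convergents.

Using the convergent recurrence p_i = a_i*p_{i-1} + p_{i-2}, q_i = a_i*q_{i-1} + q_{i-2} with p_{-2}=0, p_{-1}=1, q_{-2}=1, q_{-1}=0:
  i=0: a_0=6, p_0 = 6*1 + 0 = 6, q_0 = 6*0 + 1 = 1.
  i=1: a_1=3, p_1 = 3*6 + 1 = 19, q_1 = 3*1 + 0 = 3.
  i=2: a_2=2, p_2 = 2*19 + 6 = 44, q_2 = 2*3 + 1 = 7.
  i=3: a_3=2, p_3 = 2*44 + 19 = 107, q_3 = 2*7 + 3 = 17.
  i=4: a_4=7, p_4 = 7*107 + 44 = 793, q_4 = 7*17 + 7 = 126.
  i=5: a_5=3, p_5 = 3*793 + 107 = 2486, q_5 = 3*126 + 17 = 395.

6/1, 19/3, 44/7, 107/17, 793/126, 2486/395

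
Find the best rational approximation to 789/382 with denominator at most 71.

126/61

Expand x = 789/382 as a continued fraction with the Euclidean algorithm:
  789 = 2*382 + 25, so a_0 = 2.
  382 = 15*25 + 7, so a_1 = 15.
  25 = 3*7 + 4, so a_2 = 3.
  7 = 1*4 + 3, so a_3 = 1.
  4 = 1*3 + 1, so a_4 = 1.
  3 = 3*1 + 0, so a_5 = 3.
so x = [2; 15, 3, 1, 1, 3].
Convergents (p_i = a_i*p_{i-1} + p_{i-2}, q_i = a_i*q_{i-1} + q_{i-2} with p_{-2}=0, p_{-1}=1, q_{-2}=1, q_{-1}=0), until the denominator exceeds 71:
  i=0: a_0=2, p_0 = 2*1 + 0 = 2, q_0 = 2*0 + 1 = 1.
  i=1: a_1=15, p_1 = 15*2 + 1 = 31, q_1 = 15*1 + 0 = 15.
  i=2: a_2=3, p_2 = 3*31 + 2 = 95, q_2 = 3*15 + 1 = 46.
  i=3: a_3=1, p_3 = 1*95 + 31 = 126, q_3 = 1*46 + 15 = 61.
  i=4: a_4=1, p_4 = 1*126 + 95 = 221, q_4 = 1*61 + 46 = 107.
q_4 = 107 > 71, so the last convergent with denominator <= 71 is p_3/q_3 = 126/61.
The closest fraction with denominator <= 71 is either p_3/q_3 or the intermediate fraction (k*p_3 + p_2)/(k*q_3 + q_2) with the largest k >= 1 whose denominator stays <= 71; these approach x as k grows, and every other convergent or intermediate fraction in range is farther away.
Largest k: floor((71 - q_2)/q_3) = floor((71 - 46)/61) = 0.
Since k = 0, no intermediate fraction beyond p_3/q_3 has denominator <= 71, so the convergent 126/61 is the closest (its error is |789*61 - 126*382|/(382*61) = 3/23302).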